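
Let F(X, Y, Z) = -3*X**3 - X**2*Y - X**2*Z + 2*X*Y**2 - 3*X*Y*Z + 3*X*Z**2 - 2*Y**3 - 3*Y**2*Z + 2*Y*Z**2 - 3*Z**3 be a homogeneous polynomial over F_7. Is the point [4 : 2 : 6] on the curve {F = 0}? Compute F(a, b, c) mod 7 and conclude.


F(4,2,6) ≡ 3 (mod 7); P is NOT on the curve.

Evaluate F(4, 2, 6) term-by-term (mod 7).
  -3*X**3 ↦ -3·64·1·1 = -192
  -X**2*Y ↦ -1·16·2·1 = -32
  -X**2*Z ↦ -1·16·1·6 = -96
  2*X*Y**2 ↦ 2·4·4·1 = 32
  -3*X*Y*Z ↦ -3·4·2·6 = -144
  3*X*Z**2 ↦ 3·4·1·36 = 432
  -2*Y**3 ↦ -2·1·8·1 = -16
  -3*Y**2*Z ↦ -3·1·4·6 = -72
  2*Y*Z**2 ↦ 2·1·2·36 = 144
  -3*Z**3 ↦ -3·1·1·216 = -648
Sum: F(4, 2, 6) = (-192) + (-32) + (-96) + (32) + (-144) + (432) + (-16) + (-72) + (144) + (-648) = -592.
Reducing mod 7: -592 ≡ 3 (mod 7).
Since F(a, b, c) ≡ 3 ≠ 0 (mod 7), P does NOT lie on the curve.


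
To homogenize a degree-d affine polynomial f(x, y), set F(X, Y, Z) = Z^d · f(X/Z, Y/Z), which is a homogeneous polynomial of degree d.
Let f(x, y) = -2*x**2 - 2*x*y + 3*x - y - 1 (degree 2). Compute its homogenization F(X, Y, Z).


F(X, Y, Z) = -2*X**2 - 2*X*Y + 3*X*Z - Y*Z - Z**2

deg(f) = 2.
Substitute x = X/Z, y = Y/Z into f, then multiply by Z^2.
  monomial -2·x^2·y^0 ↦ -2·X^2·Y^0·Z^0.
  monomial -2·x^1·y^1 ↦ -2·X^1·Y^1·Z^0.
  monomial 3·x^1·y^0 ↦ 3·X^1·Y^0·Z^1.
  monomial -1·x^0·y^1 ↦ -1·X^0·Y^1·Z^1.
  monomial -1·x^0·y^0 ↦ -1·X^0·Y^0·Z^2.
Collecting: F(X, Y, Z) = -2*X**2 - 2*X*Y + 3*X*Z - Y*Z - Z**2.


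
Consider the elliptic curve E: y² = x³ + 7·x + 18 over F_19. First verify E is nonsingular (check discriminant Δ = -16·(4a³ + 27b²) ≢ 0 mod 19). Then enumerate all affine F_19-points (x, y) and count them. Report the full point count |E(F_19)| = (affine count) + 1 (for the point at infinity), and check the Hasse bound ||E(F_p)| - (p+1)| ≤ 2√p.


Affine points = {(1, 8), (1, 11), (3, 3), (3, 16), (5, 8), (5, 11), (7, 7), (7, 12), (8, 4), (8, 15), (10, 9), (10, 10), (11, 1), (11, 18), (12, 5), (12, 14), (13, 8), (13, 11)}; affine count = 18; |E(F_19)| = 19.

Discriminant check: Δ ∝ 4a³ + 27b² = 4·7³ + 27·18² = 4·343 + 27·324 ≡ 12 (mod 19). Nonzero ⇒ E is nonsingular.
For each x ∈ F_19, compute rhs = x³ + 7·x + 18 mod 19, then count y ∈ F_19 with y² ≡ rhs.
  x = 0: rhs = 18, matching y values: none (0 points).
  x = 1: rhs = 7, matching y values: 8, 11 (2 points).
  x = 2: rhs = 2, matching y values: none (0 points).
  x = 3: rhs = 9, matching y values: 3, 16 (2 points).
  x = 4: rhs = 15, matching y values: none (0 points).
  x = 5: rhs = 7, matching y values: 8, 11 (2 points).
  x = 6: rhs = 10, matching y values: none (0 points).
  x = 7: rhs = 11, matching y values: 7, 12 (2 points).
  x = 8: rhs = 16, matching y values: 4, 15 (2 points).
  x = 9: rhs = 12, matching y values: none (0 points).
  x = 10: rhs = 5, matching y values: 9, 10 (2 points).
  x = 11: rhs = 1, matching y values: 1, 18 (2 points).
  x = 12: rhs = 6, matching y values: 5, 14 (2 points).
  x = 13: rhs = 7, matching y values: 8, 11 (2 points).
  x = 14: rhs = 10, matching y values: none (0 points).
  x = 15: rhs = 2, matching y values: none (0 points).
  x = 16: rhs = 8, matching y values: none (0 points).
  x = 17: rhs = 15, matching y values: none (0 points).
  x = 18: rhs = 10, matching y values: none (0 points).
Total affine count: 18.
Full point count |E(F_19)| = 18 + 1 = 19.
Hasse bound: |19 − (19+1)| = |-1| = 1 ≤ 2√19 ≈ 8.7178 ✓.


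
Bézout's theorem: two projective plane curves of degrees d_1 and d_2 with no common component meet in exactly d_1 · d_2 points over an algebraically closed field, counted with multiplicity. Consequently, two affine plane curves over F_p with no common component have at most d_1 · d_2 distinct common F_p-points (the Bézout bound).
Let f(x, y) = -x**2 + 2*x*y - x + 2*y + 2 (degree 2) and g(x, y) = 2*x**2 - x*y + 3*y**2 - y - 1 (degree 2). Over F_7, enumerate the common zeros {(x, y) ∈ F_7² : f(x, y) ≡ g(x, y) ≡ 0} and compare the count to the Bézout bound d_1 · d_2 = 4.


Common zeros: {(5, 0)}; count = 1; Bézout bound = 4.

deg(f) = 2, deg(g) = 2, so Bézout bound = 4.
Scan x ∈ F_7. For each x, list the y ∈ F_7 with f(x, y) ≡ 0 and those with g(x, y) ≡ 0 (mod 7); the common zeros in that column are the intersection.
  x = 0: f ≡ 0 at y ∈ {6}; g ≡ 0 at y ∈ ∅; common: ∅.
  x = 1: f ≡ 0 at y ∈ {0}; g ≡ 0 at y ∈ ∅; common: ∅.
  x = 2: f ≡ 0 at y ∈ {3}; g ≡ 0 at y ∈ {0, 1}; common: ∅.
  x = 3: f ≡ 0 at y ∈ {3}; g ≡ 0 at y ∈ {2, 4}; common: ∅.
  x = 4: f ≡ 0 at y ∈ {6}; g ≡ 0 at y ∈ ∅; common: ∅.
  x = 5: f ≡ 0 at y ∈ {0}; g ≡ 0 at y ∈ {0, 2}; common: {0}.
  x = 6: f ≡ 0 at y ∈ ∅; g ≡ 0 at y ∈ {3, 4}; common: ∅.
Collecting: common zeros = {(5, 0)}, so the count is 1.
Comparison with the Bézout bound: 1 ≤ 4 = deg(f)·deg(g), as expected for curves with no common component (the affine F_7-count falls short of the bound because intersections may lie at infinity, over extension fields, or carry multiplicity).


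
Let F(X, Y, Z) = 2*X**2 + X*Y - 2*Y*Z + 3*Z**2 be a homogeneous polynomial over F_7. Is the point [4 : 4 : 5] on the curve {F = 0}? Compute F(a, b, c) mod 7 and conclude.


F(4,4,5) ≡ 6 (mod 7); P is NOT on the curve.

Evaluate F(4, 4, 5) term-by-term (mod 7).
  2*X**2 ↦ 2·16·1·1 = 32
  X*Y ↦ 1·4·4·1 = 16
  -2*Y*Z ↦ -2·1·4·5 = -40
  3*Z**2 ↦ 3·1·1·25 = 75
Sum: F(4, 4, 5) = (32) + (16) + (-40) + (75) = 83.
Reducing mod 7: 83 ≡ 6 (mod 7).
Since F(a, b, c) ≡ 6 ≠ 0 (mod 7), P does NOT lie on the curve.


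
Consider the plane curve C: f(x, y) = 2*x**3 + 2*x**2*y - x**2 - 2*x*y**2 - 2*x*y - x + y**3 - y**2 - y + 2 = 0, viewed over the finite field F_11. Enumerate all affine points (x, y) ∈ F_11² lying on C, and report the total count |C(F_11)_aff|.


Affine F_11-points: {(0, 6), (2, 1), (2, 6), (2, 9), (3, 0), (3, 7), (4, 0), (4, 10), (5, 2), (6, 4), (6, 10), (8, 10), (9, 6), (10, 0), (10, 5)}; count = 15.

For each of the 121 pairs (x, y) ∈ F_11², evaluate f(x, y) mod 11. Record the zeros.
  x = 0: [0↦2, 1↦1, 2↦4, 3↦6, 4↦2, 5↦9, 6↦0, 7↦3, 8↦2, 9↦3, 10↦1]  zeros at y ∈ {6}
  x = 1: [0↦2, 1↦10, 2↦7, 3↦10, 4↦3, 5↦3, 6↦5, 7↦4, 8↦6, 9↦6, 10↦10]  zeros at y ∈ ∅
  x = 2: [0↦1, 1↦0, 2↦6, 3↦3, 4↦8, 5↦5, 6↦0, 7↦10, 8↦8, 9↦0, 10↦3]  zeros at y ∈ {1, 6, 9}
  x = 3: [0↦0, 1↦5, 2↦2, 3↦8, 4↦7, 5↦5, 6↦8, 7↦0, 8↦9, 9↦8, 10↦3]  zeros at y ∈ {0, 7}
  x = 4: [0↦0, 1↦4, 2↦7, 3↦4, 4↦1, 5↦4, 6↦8, 7↦8, 8↦10, 9↦9, 10↦0]  zeros at y ∈ {0, 10}
  x = 5: [0↦2, 1↦9, 2↦0, 3↦3, 4↦2, 5↦3, 6↦1, 7↦2, 8↦1, 9↦4, 10↦6]  zeros at y ∈ {2}
  x = 6: [0↦7, 1↦10, 2↦4, 3↦6, 4↦0, 5↦3, 6↦10, 7↦5, 8↦5, 9↦5, 10↦0]  zeros at y ∈ {4, 10}
  x = 7: [0↦5, 1↦8, 2↦9, 3↦3, 4↦7, 5↦5, 6↦3, 7↦7, 8↦1, 9↦2, 10↦5]  zeros at y ∈ ∅
  x = 8: [0↦8, 1↦4, 2↦5, 3↦6, 4↦2, 5↦10, 6↦3, 7↦9, 8↦1, 9↦7, 10↦0]  zeros at y ∈ {10}
  x = 9: [0↦6, 1↦10, 2↦4, 3↦5, 4↦8, 5↦8, 6↦0, 7↦1, 8↦6, 9↦10, 10↦8]  zeros at y ∈ {6}
  x = 10: [0↦0, 1↦5, 2↦7, 3↦1, 4↦4, 5↦0, 6↦6, 7↦6, 8↦6, 9↦1, 10↦8]  zeros at y ∈ {0, 5}
Collecting zeros: affine points = {(0, 6), (2, 1), (2, 6), (2, 9), (3, 0), (3, 7), (4, 0), (4, 10), (5, 2), (6, 4), (6, 10), (8, 10), (9, 6), (10, 0), (10, 5)}.
Total count |C(F_11)_aff| = 15.


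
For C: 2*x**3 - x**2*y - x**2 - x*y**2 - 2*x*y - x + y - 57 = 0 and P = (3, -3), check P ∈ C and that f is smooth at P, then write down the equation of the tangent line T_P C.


Tangent line at P: 62*x + 4*y - 174 = 0.

Step 1: f(3, -3) = 0, so P lies on C.
Step 2: partial derivatives
  f_x(x, y) = 6*x**2 - 2*x*y - 2*x - y**2 - 2*y - 1, f_y(x, y) = -x**2 - 2*x*y - 2*x + 1.
  f_x(P) = 62, f_y(P) = 4 (gradient nonzero, so P is smooth).
Step 3: tangent line at P: 62·(x − 3) + 4·(y − -3) = 0.
Expanding: 62*x + 4*y - 174 = 0.


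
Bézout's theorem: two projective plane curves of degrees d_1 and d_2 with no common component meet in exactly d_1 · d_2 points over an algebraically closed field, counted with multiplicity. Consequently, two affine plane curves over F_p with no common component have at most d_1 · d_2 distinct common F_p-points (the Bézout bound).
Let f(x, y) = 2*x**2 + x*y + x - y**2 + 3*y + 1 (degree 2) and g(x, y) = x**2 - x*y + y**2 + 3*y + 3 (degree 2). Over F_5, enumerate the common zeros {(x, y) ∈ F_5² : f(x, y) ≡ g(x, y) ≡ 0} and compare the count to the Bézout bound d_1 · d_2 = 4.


Common zeros: ∅; count = 0; Bézout bound = 4.

deg(f) = 2, deg(g) = 2, so Bézout bound = 4.
Scan x ∈ F_5. For each x, list the y ∈ F_5 with f(x, y) ≡ 0 and those with g(x, y) ≡ 0 (mod 5); the common zeros in that column are the intersection.
  x = 0: f ≡ 0 at y ∈ ∅; g ≡ 0 at y ∈ ∅; common: ∅.
  x = 1: f ≡ 0 at y ∈ ∅; g ≡ 0 at y ∈ ∅; common: ∅.
  x = 2: f ≡ 0 at y ∈ {1, 4}; g ≡ 0 at y ∈ ∅; common: ∅.
  x = 3: f ≡ 0 at y ∈ {2, 4}; g ≡ 0 at y ∈ ∅; common: ∅.
  x = 4: f ≡ 0 at y ∈ ∅; g ≡ 0 at y ∈ {3}; common: ∅.
Collecting: common zeros = ∅, so the count is 0.
Comparison with the Bézout bound: 0 ≤ 4 = deg(f)·deg(g), as expected for curves with no common component (the affine F_5-count falls short of the bound because intersections may lie at infinity, over extension fields, or carry multiplicity).


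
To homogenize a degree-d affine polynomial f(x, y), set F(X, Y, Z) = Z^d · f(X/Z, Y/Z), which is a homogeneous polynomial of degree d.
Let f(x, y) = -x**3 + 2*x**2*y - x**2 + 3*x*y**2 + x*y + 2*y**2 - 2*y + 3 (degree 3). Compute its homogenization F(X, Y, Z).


F(X, Y, Z) = -X**3 + 2*X**2*Y - X**2*Z + 3*X*Y**2 + X*Y*Z + 2*Y**2*Z - 2*Y*Z**2 + 3*Z**3

deg(f) = 3.
Substitute x = X/Z, y = Y/Z into f, then multiply by Z^3.
  monomial -1·x^3·y^0 ↦ -1·X^3·Y^0·Z^0.
  monomial 2·x^2·y^1 ↦ 2·X^2·Y^1·Z^0.
  monomial -1·x^2·y^0 ↦ -1·X^2·Y^0·Z^1.
  monomial 3·x^1·y^2 ↦ 3·X^1·Y^2·Z^0.
  monomial 1·x^1·y^1 ↦ 1·X^1·Y^1·Z^1.
  monomial 2·x^0·y^2 ↦ 2·X^0·Y^2·Z^1.
  monomial -2·x^0·y^1 ↦ -2·X^0·Y^1·Z^2.
  monomial 3·x^0·y^0 ↦ 3·X^0·Y^0·Z^3.
Collecting: F(X, Y, Z) = -X**3 + 2*X**2*Y - X**2*Z + 3*X*Y**2 + X*Y*Z + 2*Y**2*Z - 2*Y*Z**2 + 3*Z**3.


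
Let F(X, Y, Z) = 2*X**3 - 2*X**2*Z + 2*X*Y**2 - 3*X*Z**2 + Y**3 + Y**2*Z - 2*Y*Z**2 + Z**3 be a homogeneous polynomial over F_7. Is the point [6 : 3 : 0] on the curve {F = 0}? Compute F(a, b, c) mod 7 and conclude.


F(6,3,0) ≡ 0 (mod 7); P is on the curve.

Evaluate F(6, 3, 0) term-by-term (mod 7).
  2*X**3 ↦ 2·216·1·1 = 432
  -2*X**2*Z ↦ -2·36·1·0 = 0
  2*X*Y**2 ↦ 2·6·9·1 = 108
  -3*X*Z**2 ↦ -3·6·1·0 = 0
  Y**3 ↦ 1·1·27·1 = 27
  Y**2*Z ↦ 1·1·9·0 = 0
  -2*Y*Z**2 ↦ -2·1·3·0 = 0
  Z**3 ↦ 1·1·1·0 = 0
Sum: F(6, 3, 0) = (432) + (0) + (108) + (0) + (27) + (0) + (0) + (0) = 567.
Reducing mod 7: 567 ≡ 0 (mod 7).
Since F(a, b, c) ≡ 0 (mod 7), P lies on the curve.


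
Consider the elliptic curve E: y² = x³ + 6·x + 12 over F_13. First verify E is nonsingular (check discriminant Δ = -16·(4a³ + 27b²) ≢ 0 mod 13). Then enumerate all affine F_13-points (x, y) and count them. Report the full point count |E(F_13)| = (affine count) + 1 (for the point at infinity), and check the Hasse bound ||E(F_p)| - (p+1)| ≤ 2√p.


Affine points = {(0, 5), (0, 8), (4, 3), (4, 10), (6, 2), (6, 11), (8, 0)}; affine count = 7; |E(F_13)| = 8.

Discriminant check: Δ ∝ 4a³ + 27b² = 4·6³ + 27·12² = 4·216 + 27·144 ≡ 7 (mod 13). Nonzero ⇒ E is nonsingular.
For each x ∈ F_13, compute rhs = x³ + 6·x + 12 mod 13, then count y ∈ F_13 with y² ≡ rhs.
  x = 0: rhs = 12, matching y values: 5, 8 (2 points).
  x = 1: rhs = 6, matching y values: none (0 points).
  x = 2: rhs = 6, matching y values: none (0 points).
  x = 3: rhs = 5, matching y values: none (0 points).
  x = 4: rhs = 9, matching y values: 3, 10 (2 points).
  x = 5: rhs = 11, matching y values: none (0 points).
  x = 6: rhs = 4, matching y values: 2, 11 (2 points).
  x = 7: rhs = 7, matching y values: none (0 points).
  x = 8: rhs = 0, matching y values: 0 (1 points).
  x = 9: rhs = 2, matching y values: none (0 points).
  x = 10: rhs = 6, matching y values: none (0 points).
  x = 11: rhs = 5, matching y values: none (0 points).
  x = 12: rhs = 5, matching y values: none (0 points).
Total affine count: 7.
Full point count |E(F_13)| = 7 + 1 = 8.
Hasse bound: |8 − (13+1)| = |-6| = 6 ≤ 2√13 ≈ 7.2111 ✓.


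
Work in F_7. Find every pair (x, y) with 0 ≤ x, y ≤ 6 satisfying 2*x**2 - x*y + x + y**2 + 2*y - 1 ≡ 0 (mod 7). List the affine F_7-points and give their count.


Affine F_7-points: {(0, 2), (0, 3), (1, 3), (4, 0), (4, 2), (6, 0), (6, 4)}; count = 7.

For each of the 49 pairs (x, y) ∈ F_7², evaluate f(x, y) mod 7. Record the zeros.
  x = 0: [0↦6, 1↦2, 2↦0, 3↦0, 4↦2, 5↦6, 6↦5]  zeros at y ∈ {2, 3}
  x = 1: [0↦2, 1↦4, 2↦1, 3↦0, 4↦1, 5↦4, 6↦2]  zeros at y ∈ {3}
  x = 2: [0↦2, 1↦3, 2↦6, 3↦4, 4↦4, 5↦6, 6↦3]  zeros at y ∈ ∅
  x = 3: [0↦6, 1↦6, 2↦1, 3↦5, 4↦4, 5↦5, 6↦1]  zeros at y ∈ ∅
  x = 4: [0↦0, 1↦6, 2↦0, 3↦3, 4↦1, 5↦1, 6↦3]  zeros at y ∈ {0, 2}
  x = 5: [0↦5, 1↦3, 2↦3, 3↦5, 4↦2, 5↦1, 6↦2]  zeros at y ∈ ∅
  x = 6: [0↦0, 1↦4, 2↦3, 3↦4, 4↦0, 5↦5, 6↦5]  zeros at y ∈ {0, 4}
Collecting zeros: affine points = {(0, 2), (0, 3), (1, 3), (4, 0), (4, 2), (6, 0), (6, 4)}.
Total count |C(F_7)_aff| = 7.


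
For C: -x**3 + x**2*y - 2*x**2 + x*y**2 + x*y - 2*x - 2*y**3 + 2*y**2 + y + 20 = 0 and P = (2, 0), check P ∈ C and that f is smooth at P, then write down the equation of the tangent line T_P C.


Tangent line at P: -22*x + 7*y + 44 = 0.

Step 1: f(2, 0) = 0, so P lies on C.
Step 2: partial derivatives
  f_x(x, y) = -3*x**2 + 2*x*y - 4*x + y**2 + y - 2, f_y(x, y) = x**2 + 2*x*y + x - 6*y**2 + 4*y + 1.
  f_x(P) = -22, f_y(P) = 7 (gradient nonzero, so P is smooth).
Step 3: tangent line at P: -22·(x − 2) + 7·(y − 0) = 0.
Expanding: -22*x + 7*y + 44 = 0.


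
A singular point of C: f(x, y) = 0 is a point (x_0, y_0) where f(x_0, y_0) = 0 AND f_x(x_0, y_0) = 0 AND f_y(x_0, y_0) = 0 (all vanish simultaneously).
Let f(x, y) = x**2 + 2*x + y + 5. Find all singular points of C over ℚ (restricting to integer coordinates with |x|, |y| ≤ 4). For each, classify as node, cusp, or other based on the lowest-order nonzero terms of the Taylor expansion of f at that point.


No singular points in the scanned grid; C is smooth there.

Compute partial derivatives:
  f_x = 2*x + 2.
  f_y = 1.
f_y = 1 is a nonzero constant, so f_y never vanishes: no point (x, y) can satisfy f = f_x = f_y = 0. In particular no (x, y) ∈ {−4, ..., 4}² is singular; the curve is smooth.


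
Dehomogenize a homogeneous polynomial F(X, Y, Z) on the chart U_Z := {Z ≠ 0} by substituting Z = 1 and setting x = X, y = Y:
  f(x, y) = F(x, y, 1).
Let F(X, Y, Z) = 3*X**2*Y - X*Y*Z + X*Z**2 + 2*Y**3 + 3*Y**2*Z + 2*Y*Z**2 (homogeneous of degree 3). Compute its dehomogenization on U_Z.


f(x, y) = 3*x**2*y - x*y + x + 2*y**3 + 3*y**2 + 2*y

On U_Z we set Z = 1. Each monomial c·X^i·Y^j·Z^k in F becomes c·x^i·y^j·1^k = c·x^i·y^j.
Substituting Z = 1: F(X, Y, 1) = 3*x**2*y - x*y + x + 2*y**3 + 3*y**2 + 2*y.
Note: deg(f) ≤ deg(F) = 3; strict inequality happens when F is divisible by Z (lost terms).


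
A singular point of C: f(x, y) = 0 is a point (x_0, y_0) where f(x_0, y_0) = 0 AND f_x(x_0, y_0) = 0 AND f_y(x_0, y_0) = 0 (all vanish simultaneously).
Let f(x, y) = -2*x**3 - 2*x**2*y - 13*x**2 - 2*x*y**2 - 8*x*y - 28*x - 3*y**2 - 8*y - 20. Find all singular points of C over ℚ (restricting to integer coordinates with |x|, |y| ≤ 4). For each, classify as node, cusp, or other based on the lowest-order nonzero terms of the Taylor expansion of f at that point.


Singular points: {(-2, 0)}; classification: node.

Compute partial derivatives:
  f_x = -6*x**2 - 4*x*y - 26*x - 2*y**2 - 8*y - 28.
  f_y = -2*x**2 - 4*x*y - 8*x - 6*y - 8.
Scan x_0 ∈ {−4, ..., 4}. For each x_0, f_y(x_0, y) is a polynomial in y; find its integer roots y ∈ {−4, ..., 4}, then test f_x and f at those candidates.
  x = -4: f_y(-4, y) = 10*y - 8; no integer root y with |y| ≤ 4.
  x = -3: f_y(-3, y) = 6*y - 2; no integer root y with |y| ≤ 4.
  x = -2: f_y(-2, y) = 2*y; vanishes at y ∈ {0}. (-2, 0): f_x = 0, f = 0 — SINGULAR.
  x = -1: f_y(-1, y) = -2*y - 2; vanishes at y ∈ {-1}. (-1, -1): f_x = -6 ≠ 0.
  x = 0: f_y(0, y) = -6*y - 8; no integer root y with |y| ≤ 4.
  x = 1: f_y(1, y) = -10*y - 18; no integer root y with |y| ≤ 4.
  x = 2: f_y(2, y) = -14*y - 32; no integer root y with |y| ≤ 4.
  x = 3: f_y(3, y) = -18*y - 50; no integer root y with |y| ≤ 4.
  x = 4: f_y(4, y) = -22*y - 72; no integer root y with |y| ≤ 4.
Only singular point on the grid: (-2, 0).
Classify: substitute x = -2 + u, y = 0 + v and expand: f = -2*u**3 - 2*u**2*v - u**2 - 2*u*v**2 + v**2.
No constant or linear terms (consistent with a singular point). Quadratic part: -u**2 + v**2. Cubic part: -2*u**3 - 2*u**2*v - 2*u*v**2.
The quadratic part v**2 - u**2 = (v − u)(v + u) splits into two distinct linear factors, so there are two distinct tangent lines y − 0 = ±(x − -2) — this is a node (ordinary double point).
Classification: node.


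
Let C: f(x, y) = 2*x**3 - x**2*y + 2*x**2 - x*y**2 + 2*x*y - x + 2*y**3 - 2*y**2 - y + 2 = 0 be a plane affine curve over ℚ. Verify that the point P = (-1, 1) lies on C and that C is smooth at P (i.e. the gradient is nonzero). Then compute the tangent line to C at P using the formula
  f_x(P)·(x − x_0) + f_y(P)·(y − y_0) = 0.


Tangent line at P: 4*x + 4 = 0.

Step 1: f(-1, 1) = 0, so P lies on C.
Step 2: partial derivatives
  f_x(x, y) = 6*x**2 - 2*x*y + 4*x - y**2 + 2*y - 1, f_y(x, y) = -x**2 - 2*x*y + 2*x + 6*y**2 - 4*y - 1.
  f_x(P) = 4, f_y(P) = 0 (gradient nonzero, so P is smooth).
Step 3: tangent line at P: 4·(x − -1) + 0·(y − 1) = 0.
Expanding: 4*x + 4 = 0.


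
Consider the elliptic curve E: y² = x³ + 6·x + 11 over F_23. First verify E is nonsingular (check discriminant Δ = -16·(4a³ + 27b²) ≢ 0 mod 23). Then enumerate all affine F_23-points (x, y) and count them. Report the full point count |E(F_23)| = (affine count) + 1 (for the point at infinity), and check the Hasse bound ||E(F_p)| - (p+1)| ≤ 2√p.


Affine points = {(1, 8), (1, 15), (2, 10), (2, 13), (9, 9), (9, 14), (10, 6), (10, 17), (13, 3), (13, 20), (15, 7), (15, 16), (17, 9), (17, 14), (20, 9), (20, 14), (22, 2), (22, 21)}; affine count = 18; |E(F_23)| = 19.

Discriminant check: Δ ∝ 4a³ + 27b² = 4·6³ + 27·11² = 4·216 + 27·121 ≡ 14 (mod 23). Nonzero ⇒ E is nonsingular.
For each x ∈ F_23, compute rhs = x³ + 6·x + 11 mod 23, then count y ∈ F_23 with y² ≡ rhs.
  x = 0: rhs = 11, matching y values: none (0 points).
  x = 1: rhs = 18, matching y values: 8, 15 (2 points).
  x = 2: rhs = 8, matching y values: 10, 13 (2 points).
  x = 3: rhs = 10, matching y values: none (0 points).
  x = 4: rhs = 7, matching y values: none (0 points).
  x = 5: rhs = 5, matching y values: none (0 points).
  x = 6: rhs = 10, matching y values: none (0 points).
  x = 7: rhs = 5, matching y values: none (0 points).
  x = 8: rhs = 19, matching y values: none (0 points).
  x = 9: rhs = 12, matching y values: 9, 14 (2 points).
  x = 10: rhs = 13, matching y values: 6, 17 (2 points).
  x = 11: rhs = 5, matching y values: none (0 points).
  x = 12: rhs = 17, matching y values: none (0 points).
  x = 13: rhs = 9, matching y values: 3, 20 (2 points).
  x = 14: rhs = 10, matching y values: none (0 points).
  x = 15: rhs = 3, matching y values: 7, 16 (2 points).
  x = 16: rhs = 17, matching y values: none (0 points).
  x = 17: rhs = 12, matching y values: 9, 14 (2 points).
  x = 18: rhs = 17, matching y values: none (0 points).
  x = 19: rhs = 15, matching y values: none (0 points).
  x = 20: rhs = 12, matching y values: 9, 14 (2 points).
  x = 21: rhs = 14, matching y values: none (0 points).
  x = 22: rhs = 4, matching y values: 2, 21 (2 points).
Total affine count: 18.
Full point count |E(F_23)| = 18 + 1 = 19.
Hasse bound: |19 − (23+1)| = |-5| = 5 ≤ 2√23 ≈ 9.5917 ✓.


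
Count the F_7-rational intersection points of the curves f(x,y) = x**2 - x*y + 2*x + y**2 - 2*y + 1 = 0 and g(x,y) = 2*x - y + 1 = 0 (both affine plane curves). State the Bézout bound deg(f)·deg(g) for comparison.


Common zeros: {(0, 1), (2, 5)}; count = 2; Bézout bound = 2.

deg(f) = 2, deg(g) = 1, so Bézout bound = 2.
Scan x ∈ F_7. For each x, list the y ∈ F_7 with f(x, y) ≡ 0 and those with g(x, y) ≡ 0 (mod 7); the common zeros in that column are the intersection.
  x = 0: f ≡ 0 at y ∈ {1}; g ≡ 0 at y ∈ {1}; common: {1}.
  x = 1: f ≡ 0 at y ∈ {5}; g ≡ 0 at y ∈ {3}; common: ∅.
  x = 2: f ≡ 0 at y ∈ {5, 6}; g ≡ 0 at y ∈ {5}; common: {5}.
  x = 3: f ≡ 0 at y ∈ ∅; g ≡ 0 at y ∈ {0}; common: ∅.
  x = 4: f ≡ 0 at y ∈ ∅; g ≡ 0 at y ∈ {2}; common: ∅.
  x = 5: f ≡ 0 at y ∈ ∅; g ≡ 0 at y ∈ {4}; common: ∅.
  x = 6: f ≡ 0 at y ∈ {0, 1}; g ≡ 0 at y ∈ {6}; common: ∅.
Collecting: common zeros = {(0, 1), (2, 5)}, so the count is 2.
Comparison with the Bézout bound: 2 ≤ 2 = deg(f)·deg(g), as expected for curves with no common component (the bound is attained).


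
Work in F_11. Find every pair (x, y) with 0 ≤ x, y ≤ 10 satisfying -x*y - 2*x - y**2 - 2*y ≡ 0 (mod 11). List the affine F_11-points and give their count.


Affine F_11-points: {(0, 0), (0, 9), (1, 9), (1, 10), (2, 9), (3, 8), (3, 9), (4, 7), (4, 9), (5, 6), (5, 9), (6, 5), (6, 9), (7, 4), (7, 9), (8, 3), (8, 9), (9, 2), (9, 9), (10, 1), (10, 9)}; count = 21.

For each of the 121 pairs (x, y) ∈ F_11², evaluate f(x, y) mod 11. Record the zeros.
  x = 0: [0↦0, 1↦8, 2↦3, 3↦7, 4↦9, 5↦9, 6↦7, 7↦3, 8↦8, 9↦0, 10↦1]  zeros at y ∈ {0, 9}
  x = 1: [0↦9, 1↦5, 2↦10, 3↦2, 4↦3, 5↦2, 6↦10, 7↦5, 8↦9, 9↦0, 10↦0]  zeros at y ∈ {9, 10}
  x = 2: [0↦7, 1↦2, 2↦6, 3↦8, 4↦8, 5↦6, 6↦2, 7↦7, 8↦10, 9↦0, 10↦10]  zeros at y ∈ {9}
  x = 3: [0↦5, 1↦10, 2↦2, 3↦3, 4↦2, 5↦10, 6↦5, 7↦9, 8↦0, 9↦0, 10↦9]  zeros at y ∈ {8, 9}
  x = 4: [0↦3, 1↦7, 2↦9, 3↦9, 4↦7, 5↦3, 6↦8, 7↦0, 8↦1, 9↦0, 10↦8]  zeros at y ∈ {7, 9}
  x = 5: [0↦1, 1↦4, 2↦5, 3↦4, 4↦1, 5↦7, 6↦0, 7↦2, 8↦2, 9↦0, 10↦7]  zeros at y ∈ {6, 9}
  x = 6: [0↦10, 1↦1, 2↦1, 3↦10, 4↦6, 5↦0, 6↦3, 7↦4, 8↦3, 9↦0, 10↦6]  zeros at y ∈ {5, 9}
  x = 7: [0↦8, 1↦9, 2↦8, 3↦5, 4↦0, 5↦4, 6↦6, 7↦6, 8↦4, 9↦0, 10↦5]  zeros at y ∈ {4, 9}
  x = 8: [0↦6, 1↦6, 2↦4, 3↦0, 4↦5, 5↦8, 6↦9, 7↦8, 8↦5, 9↦0, 10↦4]  zeros at y ∈ {3, 9}
  x = 9: [0↦4, 1↦3, 2↦0, 3↦6, 4↦10, 5↦1, 6↦1, 7↦10, 8↦6, 9↦0, 10↦3]  zeros at y ∈ {2, 9}
  x = 10: [0↦2, 1↦0, 2↦7, 3↦1, 4↦4, 5↦5, 6↦4, 7↦1, 8↦7, 9↦0, 10↦2]  zeros at y ∈ {1, 9}
Collecting zeros: affine points = {(0, 0), (0, 9), (1, 9), (1, 10), (2, 9), (3, 8), (3, 9), (4, 7), (4, 9), (5, 6), (5, 9), (6, 5), (6, 9), (7, 4), (7, 9), (8, 3), (8, 9), (9, 2), (9, 9), (10, 1), (10, 9)}.
Total count |C(F_11)_aff| = 21.


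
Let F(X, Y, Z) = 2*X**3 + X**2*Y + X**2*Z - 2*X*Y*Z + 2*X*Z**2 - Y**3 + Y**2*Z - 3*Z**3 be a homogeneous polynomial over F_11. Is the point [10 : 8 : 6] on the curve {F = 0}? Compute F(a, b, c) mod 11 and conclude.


F(10,8,6) ≡ 8 (mod 11); P is NOT on the curve.

Evaluate F(10, 8, 6) term-by-term (mod 11).
  2*X**3 ↦ 2·1000·1·1 = 2000
  X**2*Y ↦ 1·100·8·1 = 800
  X**2*Z ↦ 1·100·1·6 = 600
  -2*X*Y*Z ↦ -2·10·8·6 = -960
  2*X*Z**2 ↦ 2·10·1·36 = 720
  -Y**3 ↦ -1·1·512·1 = -512
  Y**2*Z ↦ 1·1·64·6 = 384
  -3*Z**3 ↦ -3·1·1·216 = -648
Sum: F(10, 8, 6) = (2000) + (800) + (600) + (-960) + (720) + (-512) + (384) + (-648) = 2384.
Reducing mod 11: 2384 ≡ 8 (mod 11).
Since F(a, b, c) ≡ 8 ≠ 0 (mod 11), P does NOT lie on the curve.


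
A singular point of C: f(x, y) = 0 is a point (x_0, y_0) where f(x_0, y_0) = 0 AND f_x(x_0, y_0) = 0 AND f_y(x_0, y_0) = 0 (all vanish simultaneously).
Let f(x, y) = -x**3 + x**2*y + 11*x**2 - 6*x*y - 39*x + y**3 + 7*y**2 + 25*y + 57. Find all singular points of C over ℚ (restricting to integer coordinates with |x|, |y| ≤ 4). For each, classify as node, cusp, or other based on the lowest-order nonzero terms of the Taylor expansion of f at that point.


Singular points: {(3, -2)}; classification: cusp.

Compute partial derivatives:
  f_x = -3*x**2 + 2*x*y + 22*x - 6*y - 39.
  f_y = x**2 - 6*x + 3*y**2 + 14*y + 25.
Scan x_0 ∈ {−4, ..., 4}. For each x_0, f_y(x_0, y) is a polynomial in y; find its integer roots y ∈ {−4, ..., 4}, then test f_x and f at those candidates.
  x = -4: f_y(-4, y) = 3*y**2 + 14*y + 65; no integer root y with |y| ≤ 4.
  x = -3: f_y(-3, y) = 3*y**2 + 14*y + 52; no integer root y with |y| ≤ 4.
  x = -2: f_y(-2, y) = 3*y**2 + 14*y + 41; no integer root y with |y| ≤ 4.
  x = -1: f_y(-1, y) = 3*y**2 + 14*y + 32; no integer root y with |y| ≤ 4.
  x = 0: f_y(0, y) = 3*y**2 + 14*y + 25; no integer root y with |y| ≤ 4.
  x = 1: f_y(1, y) = 3*y**2 + 14*y + 20; no integer root y with |y| ≤ 4.
  x = 2: f_y(2, y) = 3*y**2 + 14*y + 17; no integer root y with |y| ≤ 4.
  x = 3: f_y(3, y) = 3*y**2 + 14*y + 16; vanishes at y ∈ {-2}. (3, -2): f_x = 0, f = 0 — SINGULAR.
  x = 4: f_y(4, y) = 3*y**2 + 14*y + 17; no integer root y with |y| ≤ 4.
Only singular point on the grid: (3, -2).
Classify: substitute x = 3 + u, y = -2 + v and expand: f = -u**3 + u**2*v + v**3 + v**2.
No constant or linear terms (consistent with a singular point). Quadratic part: v**2. Cubic part: -u**3 + u**2*v + v**3.
The quadratic part v**2 is a perfect square, so there is a single (double) tangent line v = 0, i.e. y = -2. Restricting the cubic part to that line (v = 0) leaves -u**3 ≠ 0, so f is not divisible by v and the branch is v² ≈ u**3 to lowest order — this is a cusp.
Classification: cusp.


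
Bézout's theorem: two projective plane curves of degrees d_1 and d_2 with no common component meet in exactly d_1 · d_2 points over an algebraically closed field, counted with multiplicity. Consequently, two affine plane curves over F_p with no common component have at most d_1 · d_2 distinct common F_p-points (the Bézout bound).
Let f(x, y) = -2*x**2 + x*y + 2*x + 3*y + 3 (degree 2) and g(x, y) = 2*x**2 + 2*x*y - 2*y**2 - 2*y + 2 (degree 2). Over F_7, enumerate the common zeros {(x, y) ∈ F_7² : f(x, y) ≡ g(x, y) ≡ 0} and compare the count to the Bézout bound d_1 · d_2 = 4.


Common zeros: {(4, 5)}; count = 1; Bézout bound = 4.

deg(f) = 2, deg(g) = 2, so Bézout bound = 4.
Scan x ∈ F_7. For each x, list the y ∈ F_7 with f(x, y) ≡ 0 and those with g(x, y) ≡ 0 (mod 7); the common zeros in that column are the intersection.
  x = 0: f ≡ 0 at y ∈ {6}; g ≡ 0 at y ∈ ∅; common: ∅.
  x = 1: f ≡ 0 at y ∈ {1}; g ≡ 0 at y ∈ {3, 4}; common: ∅.
  x = 2: f ≡ 0 at y ∈ {3}; g ≡ 0 at y ∈ {4}; common: ∅.
  x = 3: f ≡ 0 at y ∈ {5}; g ≡ 0 at y ∈ {3, 6}; common: ∅.
  x = 4: f ≡ 0 at y ∈ {0, 1, 2, 3, 4, 5, 6}; g ≡ 0 at y ∈ {5}; common: {5}.
  x = 5: f ≡ 0 at y ∈ {2}; g ≡ 0 at y ∈ {5, 6}; common: ∅.
  x = 6: f ≡ 0 at y ∈ {4}; g ≡ 0 at y ∈ ∅; common: ∅.
Collecting: common zeros = {(4, 5)}, so the count is 1.
Comparison with the Bézout bound: 1 ≤ 4 = deg(f)·deg(g), as expected for curves with no common component (the affine F_7-count falls short of the bound because intersections may lie at infinity, over extension fields, or carry multiplicity).


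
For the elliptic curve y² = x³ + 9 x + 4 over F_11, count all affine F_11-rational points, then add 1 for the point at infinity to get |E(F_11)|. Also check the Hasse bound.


Affine points = {(0, 2), (0, 9), (1, 5), (1, 6), (3, 5), (3, 6), (4, 4), (4, 7), (5, 3), (5, 8), (7, 5), (7, 6), (8, 4), (8, 7), (9, 0), (10, 4), (10, 7)}; affine count = 17; |E(F_11)| = 18.

Discriminant check: Δ ∝ 4a³ + 27b² = 4·9³ + 27·4² = 4·729 + 27·16 ≡ 4 (mod 11). Nonzero ⇒ E is nonsingular.
For each x ∈ F_11, compute rhs = x³ + 9·x + 4 mod 11, then count y ∈ F_11 with y² ≡ rhs.
  x = 0: rhs = 4, matching y values: 2, 9 (2 points).
  x = 1: rhs = 3, matching y values: 5, 6 (2 points).
  x = 2: rhs = 8, matching y values: none (0 points).
  x = 3: rhs = 3, matching y values: 5, 6 (2 points).
  x = 4: rhs = 5, matching y values: 4, 7 (2 points).
  x = 5: rhs = 9, matching y values: 3, 8 (2 points).
  x = 6: rhs = 10, matching y values: none (0 points).
  x = 7: rhs = 3, matching y values: 5, 6 (2 points).
  x = 8: rhs = 5, matching y values: 4, 7 (2 points).
  x = 9: rhs = 0, matching y values: 0 (1 points).
  x = 10: rhs = 5, matching y values: 4, 7 (2 points).
Total affine count: 17.
Full point count |E(F_11)| = 17 + 1 = 18.
Hasse bound: |18 − (11+1)| = |6| = 6 ≤ 2√11 ≈ 6.6332 ✓.


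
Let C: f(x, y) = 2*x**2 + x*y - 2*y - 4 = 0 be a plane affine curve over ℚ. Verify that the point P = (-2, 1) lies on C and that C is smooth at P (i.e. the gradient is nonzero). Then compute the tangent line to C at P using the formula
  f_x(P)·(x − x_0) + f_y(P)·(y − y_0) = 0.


Tangent line at P: -7*x - 4*y - 10 = 0.

Step 1: f(-2, 1) = 0, so P lies on C.
Step 2: partial derivatives
  f_x(x, y) = 4*x + y, f_y(x, y) = x - 2.
  f_x(P) = -7, f_y(P) = -4 (gradient nonzero, so P is smooth).
Step 3: tangent line at P: -7·(x − -2) + -4·(y − 1) = 0.
Expanding: -7*x - 4*y - 10 = 0.


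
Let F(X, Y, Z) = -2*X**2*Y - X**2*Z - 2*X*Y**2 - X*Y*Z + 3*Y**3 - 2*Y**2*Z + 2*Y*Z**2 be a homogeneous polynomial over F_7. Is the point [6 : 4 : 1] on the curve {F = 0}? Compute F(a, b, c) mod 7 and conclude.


F(6,4,1) ≡ 6 (mod 7); P is NOT on the curve.

Evaluate F(6, 4, 1) term-by-term (mod 7).
  -2*X**2*Y ↦ -2·36·4·1 = -288
  -X**2*Z ↦ -1·36·1·1 = -36
  -2*X*Y**2 ↦ -2·6·16·1 = -192
  -X*Y*Z ↦ -1·6·4·1 = -24
  3*Y**3 ↦ 3·1·64·1 = 192
  -2*Y**2*Z ↦ -2·1·16·1 = -32
  2*Y*Z**2 ↦ 2·1·4·1 = 8
Sum: F(6, 4, 1) = (-288) + (-36) + (-192) + (-24) + (192) + (-32) + (8) = -372.
Reducing mod 7: -372 ≡ 6 (mod 7).
Since F(a, b, c) ≡ 6 ≠ 0 (mod 7), P does NOT lie on the curve.


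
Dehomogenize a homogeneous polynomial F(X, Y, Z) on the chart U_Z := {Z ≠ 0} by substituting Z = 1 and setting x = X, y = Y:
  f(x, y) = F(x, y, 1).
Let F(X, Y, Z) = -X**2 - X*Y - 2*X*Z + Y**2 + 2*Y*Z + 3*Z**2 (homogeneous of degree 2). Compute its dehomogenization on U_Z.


f(x, y) = -x**2 - x*y - 2*x + y**2 + 2*y + 3

On U_Z we set Z = 1. Each monomial c·X^i·Y^j·Z^k in F becomes c·x^i·y^j·1^k = c·x^i·y^j.
Substituting Z = 1: F(X, Y, 1) = -x**2 - x*y - 2*x + y**2 + 2*y + 3.
Note: deg(f) ≤ deg(F) = 2; strict inequality happens when F is divisible by Z (lost terms).


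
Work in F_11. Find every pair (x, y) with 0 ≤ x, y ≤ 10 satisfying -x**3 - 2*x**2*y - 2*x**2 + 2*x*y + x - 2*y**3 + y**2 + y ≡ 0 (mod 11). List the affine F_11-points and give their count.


Affine F_11-points: {(0, 0), (0, 1), (0, 5), (1, 3), (1, 4), (1, 10), (3, 4), (3, 9), (4, 10), (6, 10), (8, 4), (8, 6), (8, 7), (10, 5), (10, 7)}; count = 15.

For each of the 121 pairs (x, y) ∈ F_11², evaluate f(x, y) mod 11. Record the zeros.
  x = 0: [0↦0, 1↦0, 2↦1, 3↦2, 4↦2, 5↦0, 6↦6, 7↦8, 8↦5, 9↦7, 10↦2]  zeros at y ∈ {0, 1, 5}
  x = 1: [0↦9, 1↦9, 2↦10, 3↦0, 4↦0, 5↦9, 6↦4, 7↦6, 8↦3, 9↦5, 10↦0]  zeros at y ∈ {3, 4, 10}
  x = 2: [0↦8, 1↦4, 2↦1, 3↦9, 4↦5, 5↦10, 6↦1, 7↦10, 8↦3, 9↦1, 10↦3]  zeros at y ∈ ∅
  x = 3: [0↦2, 1↦1, 2↦1, 3↦1, 4↦0, 5↦8, 6↦2, 7↦3, 8↦10, 9↦0, 10↦5]  zeros at y ∈ {4, 9}
  x = 4: [0↦7, 1↦5, 2↦4, 3↦3, 4↦1, 5↦8, 6↦1, 7↦1, 8↦7, 9↦7, 10↦0]  zeros at y ∈ {10}
  x = 5: [0↦6, 1↦10, 2↦4, 3↦9, 4↦2, 5↦4, 6↦3, 7↦9, 8↦10, 9↦5, 10↦4]  zeros at y ∈ ∅
  x = 6: [0↦4, 1↦10, 2↦6, 3↦2, 4↦8, 5↦1, 6↦2, 7↦10, 8↦2, 9↦10, 10↦0]  zeros at y ∈ {10}
  x = 7: [0↦6, 1↦10, 2↦4, 3↦9, 4↦2, 5↦4, 6↦3, 7↦9, 8↦10, 9↦5, 10↦4]  zeros at y ∈ ∅
  x = 8: [0↦6, 1↦4, 2↦3, 3↦2, 4↦0, 5↦7, 6↦0, 7↦0, 8↦6, 9↦6, 10↦10]  zeros at y ∈ {4, 6, 7}
  x = 9: [0↦9, 1↦8, 2↦8, 3↦8, 4↦7, 5↦4, 6↦9, 7↦10, 8↦6, 9↦7, 10↦1]  zeros at y ∈ ∅
  x = 10: [0↦9, 1↦5, 2↦2, 3↦10, 4↦6, 5↦0, 6↦2, 7↦0, 8↦4, 9↦2, 10↦4]  zeros at y ∈ {5, 7}
Collecting zeros: affine points = {(0, 0), (0, 1), (0, 5), (1, 3), (1, 4), (1, 10), (3, 4), (3, 9), (4, 10), (6, 10), (8, 4), (8, 6), (8, 7), (10, 5), (10, 7)}.
Total count |C(F_11)_aff| = 15.


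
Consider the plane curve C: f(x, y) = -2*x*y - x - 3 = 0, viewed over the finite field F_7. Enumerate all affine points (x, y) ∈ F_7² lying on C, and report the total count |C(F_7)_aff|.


Affine F_7-points: {(1, 5), (2, 4), (3, 6), (4, 0), (5, 2), (6, 1)}; count = 6.

For each of the 49 pairs (x, y) ∈ F_7², evaluate f(x, y) mod 7. Record the zeros.
  x = 0: [0↦4, 1↦4, 2↦4, 3↦4, 4↦4, 5↦4, 6↦4]  zeros at y ∈ ∅
  x = 1: [0↦3, 1↦1, 2↦6, 3↦4, 4↦2, 5↦0, 6↦5]  zeros at y ∈ {5}
  x = 2: [0↦2, 1↦5, 2↦1, 3↦4, 4↦0, 5↦3, 6↦6]  zeros at y ∈ {4}
  x = 3: [0↦1, 1↦2, 2↦3, 3↦4, 4↦5, 5↦6, 6↦0]  zeros at y ∈ {6}
  x = 4: [0↦0, 1↦6, 2↦5, 3↦4, 4↦3, 5↦2, 6↦1]  zeros at y ∈ {0}
  x = 5: [0↦6, 1↦3, 2↦0, 3↦4, 4↦1, 5↦5, 6↦2]  zeros at y ∈ {2}
  x = 6: [0↦5, 1↦0, 2↦2, 3↦4, 4↦6, 5↦1, 6↦3]  zeros at y ∈ {1}
Collecting zeros: affine points = {(1, 5), (2, 4), (3, 6), (4, 0), (5, 2), (6, 1)}.
Total count |C(F_7)_aff| = 6.


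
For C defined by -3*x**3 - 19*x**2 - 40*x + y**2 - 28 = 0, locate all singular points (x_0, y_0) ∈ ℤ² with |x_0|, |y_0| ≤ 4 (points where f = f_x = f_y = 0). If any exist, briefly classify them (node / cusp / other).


Singular points: {(-2, 0)}; classification: node.

Compute partial derivatives:
  f_x = -9*x**2 - 38*x - 40.
  f_y = 2*y.
Scan x_0 ∈ {−4, ..., 4}. For each x_0, f_y(x_0, y) is a polynomial in y; find its integer roots y ∈ {−4, ..., 4}, then test f_x and f at those candidates.
  x = -4: f_y(-4, y) = 2*y; vanishes at y ∈ {0}. (-4, 0): f_x = -32 ≠ 0.
  x = -3: f_y(-3, y) = 2*y; vanishes at y ∈ {0}. (-3, 0): f_x = -7 ≠ 0.
  x = -2: f_y(-2, y) = 2*y; vanishes at y ∈ {0}. (-2, 0): f_x = 0, f = 0 — SINGULAR.
  x = -1: f_y(-1, y) = 2*y; vanishes at y ∈ {0}. (-1, 0): f_x = -11 ≠ 0.
  x = 0: f_y(0, y) = 2*y; vanishes at y ∈ {0}. (0, 0): f_x = -40 ≠ 0.
  x = 1: f_y(1, y) = 2*y; vanishes at y ∈ {0}. (1, 0): f_x = -87 ≠ 0.
  x = 2: f_y(2, y) = 2*y; vanishes at y ∈ {0}. (2, 0): f_x = -152 ≠ 0.
  x = 3: f_y(3, y) = 2*y; vanishes at y ∈ {0}. (3, 0): f_x = -235 ≠ 0.
  x = 4: f_y(4, y) = 2*y; vanishes at y ∈ {0}. (4, 0): f_x = -336 ≠ 0.
Only singular point on the grid: (-2, 0).
Classify: substitute x = -2 + u, y = 0 + v and expand: f = -3*u**3 - u**2 + v**2.
No constant or linear terms (consistent with a singular point). Quadratic part: -u**2 + v**2. Cubic part: -3*u**3.
The quadratic part v**2 - u**2 = (v − u)(v + u) splits into two distinct linear factors, so there are two distinct tangent lines y − 0 = ±(x − -2) — this is a node (ordinary double point).
Classification: node.


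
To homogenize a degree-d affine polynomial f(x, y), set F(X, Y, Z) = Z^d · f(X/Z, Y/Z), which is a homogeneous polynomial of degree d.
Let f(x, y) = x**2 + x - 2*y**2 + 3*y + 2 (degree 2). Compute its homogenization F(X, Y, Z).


F(X, Y, Z) = X**2 + X*Z - 2*Y**2 + 3*Y*Z + 2*Z**2

deg(f) = 2.
Substitute x = X/Z, y = Y/Z into f, then multiply by Z^2.
  monomial 1·x^2·y^0 ↦ 1·X^2·Y^0·Z^0.
  monomial 1·x^1·y^0 ↦ 1·X^1·Y^0·Z^1.
  monomial -2·x^0·y^2 ↦ -2·X^0·Y^2·Z^0.
  monomial 3·x^0·y^1 ↦ 3·X^0·Y^1·Z^1.
  monomial 2·x^0·y^0 ↦ 2·X^0·Y^0·Z^2.
Collecting: F(X, Y, Z) = X**2 + X*Z - 2*Y**2 + 3*Y*Z + 2*Z**2.


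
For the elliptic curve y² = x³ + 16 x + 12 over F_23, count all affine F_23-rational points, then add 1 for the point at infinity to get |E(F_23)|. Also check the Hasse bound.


Affine points = {(0, 9), (0, 14), (1, 11), (1, 12), (2, 11), (2, 12), (3, 8), (3, 15), (4, 5), (4, 18), (6, 5), (6, 18), (8, 10), (8, 13), (11, 1), (11, 22), (12, 0), (13, 5), (13, 18), (14, 6), (14, 17), (15, 4), (15, 19), (20, 11), (20, 12), (21, 8), (21, 15), (22, 8), (22, 15)}; affine count = 29; |E(F_23)| = 30.

Discriminant check: Δ ∝ 4a³ + 27b² = 4·16³ + 27·12² = 4·4096 + 27·144 ≡ 9 (mod 23). Nonzero ⇒ E is nonsingular.
For each x ∈ F_23, compute rhs = x³ + 16·x + 12 mod 23, then count y ∈ F_23 with y² ≡ rhs.
  x = 0: rhs = 12, matching y values: 9, 14 (2 points).
  x = 1: rhs = 6, matching y values: 11, 12 (2 points).
  x = 2: rhs = 6, matching y values: 11, 12 (2 points).
  x = 3: rhs = 18, matching y values: 8, 15 (2 points).
  x = 4: rhs = 2, matching y values: 5, 18 (2 points).
  x = 5: rhs = 10, matching y values: none (0 points).
  x = 6: rhs = 2, matching y values: 5, 18 (2 points).
  x = 7: rhs = 7, matching y values: none (0 points).
  x = 8: rhs = 8, matching y values: 10, 13 (2 points).
  x = 9: rhs = 11, matching y values: none (0 points).
  x = 10: rhs = 22, matching y values: none (0 points).
  x = 11: rhs = 1, matching y values: 1, 22 (2 points).
  x = 12: rhs = 0, matching y values: 0 (1 points).
  x = 13: rhs = 2, matching y values: 5, 18 (2 points).
  x = 14: rhs = 13, matching y values: 6, 17 (2 points).
  x = 15: rhs = 16, matching y values: 4, 19 (2 points).
  x = 16: rhs = 17, matching y values: none (0 points).
  x = 17: rhs = 22, matching y values: none (0 points).
  x = 18: rhs = 14, matching y values: none (0 points).
  x = 19: rhs = 22, matching y values: none (0 points).
  x = 20: rhs = 6, matching y values: 11, 12 (2 points).
  x = 21: rhs = 18, matching y values: 8, 15 (2 points).
  x = 22: rhs = 18, matching y values: 8, 15 (2 points).
Total affine count: 29.
Full point count |E(F_23)| = 29 + 1 = 30.
Hasse bound: |30 − (23+1)| = |6| = 6 ≤ 2√23 ≈ 9.5917 ✓.


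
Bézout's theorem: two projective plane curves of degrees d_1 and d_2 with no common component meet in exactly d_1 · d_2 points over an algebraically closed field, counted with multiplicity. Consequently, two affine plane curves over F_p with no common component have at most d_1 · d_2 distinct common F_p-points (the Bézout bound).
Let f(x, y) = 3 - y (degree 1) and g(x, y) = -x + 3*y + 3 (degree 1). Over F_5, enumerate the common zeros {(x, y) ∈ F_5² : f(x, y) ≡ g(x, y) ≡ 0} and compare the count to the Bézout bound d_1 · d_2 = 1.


Common zeros: {(2, 3)}; count = 1; Bézout bound = 1.

deg(f) = 1, deg(g) = 1, so Bézout bound = 1.
Scan x ∈ F_5. For each x, list the y ∈ F_5 with f(x, y) ≡ 0 and those with g(x, y) ≡ 0 (mod 5); the common zeros in that column are the intersection.
  x = 0: f ≡ 0 at y ∈ {3}; g ≡ 0 at y ∈ {4}; common: ∅.
  x = 1: f ≡ 0 at y ∈ {3}; g ≡ 0 at y ∈ {1}; common: ∅.
  x = 2: f ≡ 0 at y ∈ {3}; g ≡ 0 at y ∈ {3}; common: {3}.
  x = 3: f ≡ 0 at y ∈ {3}; g ≡ 0 at y ∈ {0}; common: ∅.
  x = 4: f ≡ 0 at y ∈ {3}; g ≡ 0 at y ∈ {2}; common: ∅.
Collecting: common zeros = {(2, 3)}, so the count is 1.
Comparison with the Bézout bound: 1 ≤ 1 = deg(f)·deg(g), as expected for curves with no common component (the bound is attained).


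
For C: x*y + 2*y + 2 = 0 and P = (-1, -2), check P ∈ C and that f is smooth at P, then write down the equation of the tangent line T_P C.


Tangent line at P: -2*x + y = 0.

Step 1: f(-1, -2) = 0, so P lies on C.
Step 2: partial derivatives
  f_x(x, y) = y, f_y(x, y) = x + 2.
  f_x(P) = -2, f_y(P) = 1 (gradient nonzero, so P is smooth).
Step 3: tangent line at P: -2·(x − -1) + 1·(y − -2) = 0.
Expanding: -2*x + y = 0.


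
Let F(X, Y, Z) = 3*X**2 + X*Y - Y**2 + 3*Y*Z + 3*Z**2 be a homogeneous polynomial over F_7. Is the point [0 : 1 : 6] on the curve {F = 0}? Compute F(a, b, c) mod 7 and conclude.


F(0,1,6) ≡ 6 (mod 7); P is NOT on the curve.

Evaluate F(0, 1, 6) term-by-term (mod 7).
  3*X**2 ↦ 3·0·1·1 = 0
  X*Y ↦ 1·0·1·1 = 0
  -Y**2 ↦ -1·1·1·1 = -1
  3*Y*Z ↦ 3·1·1·6 = 18
  3*Z**2 ↦ 3·1·1·36 = 108
Sum: F(0, 1, 6) = (0) + (0) + (-1) + (18) + (108) = 125.
Reducing mod 7: 125 ≡ 6 (mod 7).
Since F(a, b, c) ≡ 6 ≠ 0 (mod 7), P does NOT lie on the curve.
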